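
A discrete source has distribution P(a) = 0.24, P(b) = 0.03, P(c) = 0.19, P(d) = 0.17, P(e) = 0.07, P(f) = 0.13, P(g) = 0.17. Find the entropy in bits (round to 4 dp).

H = −Σ pᵢ log₂ pᵢ.
−0.24·log₂(0.24) = 0.4941
−0.03·log₂(0.03) = 0.1518
−0.19·log₂(0.19) = 0.4552
−0.17·log₂(0.17) = 0.4346
−0.07·log₂(0.07) = 0.2686
−0.13·log₂(0.13) = 0.3826
−0.17·log₂(0.17) = 0.4346
Sum ≈ 2.6215 → 2.6215 bits.

2.6215 bits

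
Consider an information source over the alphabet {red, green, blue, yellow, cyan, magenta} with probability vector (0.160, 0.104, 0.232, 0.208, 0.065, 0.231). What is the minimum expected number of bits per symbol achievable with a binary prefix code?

Repeatedly combine the two least-probable nodes; the expected code length is the sum of the merged weights.
merge 13/200 + 13/125 → 169/1000
merge 4/25 + 169/1000 → 329/1000
merge 26/125 + 231/1000 → 439/1000
merge 29/125 + 329/1000 → 561/1000
merge 439/1000 + 561/1000 → 1
L = 169/1000 + 329/1000 + 439/1000 + 561/1000 + 1 = 1249/500 = 2.498 bits/symbol.

2.498 bits/symbol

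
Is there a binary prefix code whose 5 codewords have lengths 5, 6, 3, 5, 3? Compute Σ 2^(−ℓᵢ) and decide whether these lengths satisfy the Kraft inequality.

0.328125; yes

With common denominator 2^6 = 64: Σ 2^(−ℓᵢ) = 2/64 + 1/64 + 8/64 + 2/64 + 8/64 = 21/64 = 0.328125.
Kraft's inequality requires Σ ≤ 1; here Σ = 0.328125 ≤ 1, so such a prefix code exists.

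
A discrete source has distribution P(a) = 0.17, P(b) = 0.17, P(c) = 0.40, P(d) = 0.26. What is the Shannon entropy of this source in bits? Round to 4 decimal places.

H = −Σ pᵢ log₂ pᵢ.
−0.17·log₂(0.17) = 0.4346
−0.17·log₂(0.17) = 0.4346
−0.40·log₂(0.40) = 0.5288
−0.26·log₂(0.26) = 0.5053
Sum ≈ 1.9032 → 1.9032 bits.

1.9032 bits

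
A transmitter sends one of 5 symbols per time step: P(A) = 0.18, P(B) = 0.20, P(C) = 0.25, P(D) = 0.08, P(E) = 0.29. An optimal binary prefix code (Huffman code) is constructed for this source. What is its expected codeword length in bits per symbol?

Repeatedly combine the two least-probable nodes; the expected code length is the sum of the merged weights.
merge 2/25 + 9/50 → 13/50
merge 1/5 + 1/4 → 9/20
merge 13/50 + 29/100 → 11/20
merge 9/20 + 11/20 → 1
L = 13/50 + 9/20 + 11/20 + 1 = 113/50 = 2.26 bits/symbol.

2.26 bits/symbol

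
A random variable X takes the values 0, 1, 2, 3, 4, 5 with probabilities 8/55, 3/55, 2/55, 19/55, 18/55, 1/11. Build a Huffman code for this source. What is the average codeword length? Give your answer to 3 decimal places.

2.255 bits/symbol

Repeatedly combine the two least-probable nodes; the expected code length is the sum of the merged weights.
merge 2/55 + 3/55 → 1/11
merge 1/11 + 1/11 → 2/11
merge 8/55 + 2/11 → 18/55
merge 18/55 + 18/55 → 36/55
merge 19/55 + 36/55 → 1
L = 1/11 + 2/11 + 18/55 + 36/55 + 1 = 124/55 ≈ 2.255 bits/symbol.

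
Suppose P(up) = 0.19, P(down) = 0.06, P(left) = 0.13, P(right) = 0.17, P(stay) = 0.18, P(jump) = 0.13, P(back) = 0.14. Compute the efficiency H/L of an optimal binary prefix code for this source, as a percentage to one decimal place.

Entropy H = −Σ p log₂ p ≈ 2.7411 bits.
Huffman merges: 3/50+13/100→19/100; 13/100+7/50→27/100; 17/100+9/50→7/20; 19/100+19/100→19/50; 27/100+7/20→31/50; 19/50+31/50→1. L = 281/100 ≈ 2.8100.
Efficiency = H/L = 2.7411/2.8100 = 97.5%.

97.5%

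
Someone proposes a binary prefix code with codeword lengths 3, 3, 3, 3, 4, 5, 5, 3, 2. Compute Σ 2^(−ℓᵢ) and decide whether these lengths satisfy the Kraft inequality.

With common denominator 2^5 = 32: Σ 2^(−ℓᵢ) = 4/32 + 4/32 + 4/32 + 4/32 + 2/32 + 1/32 + 1/32 + 4/32 + 8/32 = 32/32 = 1.
Kraft's inequality requires Σ ≤ 1; here Σ = 1 ≤ 1, so such a prefix code exists.

1; yes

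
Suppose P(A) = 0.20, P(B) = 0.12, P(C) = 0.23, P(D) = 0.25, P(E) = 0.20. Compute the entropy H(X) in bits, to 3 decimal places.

H = −Σ pᵢ log₂ pᵢ.
−0.20·log₂(0.20) = 0.4644
−0.12·log₂(0.12) = 0.3671
−0.23·log₂(0.23) = 0.4877
−0.25·log₂(0.25) = 0.5000
−0.20·log₂(0.20) = 0.4644
Sum ≈ 2.2835 → 2.284 bits.

2.284 bits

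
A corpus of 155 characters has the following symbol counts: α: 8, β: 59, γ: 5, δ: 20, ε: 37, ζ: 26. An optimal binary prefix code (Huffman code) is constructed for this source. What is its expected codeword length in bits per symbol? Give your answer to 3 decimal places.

Probabilities are the counts divided by 155.
Repeatedly combine the two least-probable nodes; the expected code length is the sum of the merged weights.
merge 1/31 + 8/155 → 13/155
merge 13/155 + 4/31 → 33/155
merge 26/155 + 33/155 → 59/155
merge 37/155 + 59/155 → 96/155
merge 59/155 + 96/155 → 1
L = 13/155 + 33/155 + 59/155 + 96/155 + 1 = 356/155 ≈ 2.297 bits/symbol.

2.297 bits/symbol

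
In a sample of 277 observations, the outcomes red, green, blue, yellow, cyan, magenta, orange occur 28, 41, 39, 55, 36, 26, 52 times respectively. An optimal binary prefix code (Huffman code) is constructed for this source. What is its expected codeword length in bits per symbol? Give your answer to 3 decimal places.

2.801 bits/symbol

Probabilities are the counts divided by 277.
Repeatedly combine the two least-probable nodes; the expected code length is the sum of the merged weights.
merge 26/277 + 28/277 → 54/277
merge 36/277 + 39/277 → 75/277
merge 41/277 + 52/277 → 93/277
merge 54/277 + 55/277 → 109/277
merge 75/277 + 93/277 → 168/277
merge 109/277 + 168/277 → 1
L = 54/277 + 75/277 + 93/277 + 109/277 + 168/277 + 1 = 776/277 ≈ 2.801 bits/symbol.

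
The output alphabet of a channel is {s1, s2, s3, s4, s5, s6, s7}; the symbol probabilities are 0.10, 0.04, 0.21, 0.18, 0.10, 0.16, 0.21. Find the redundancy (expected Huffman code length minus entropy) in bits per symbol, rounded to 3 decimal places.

Entropy H = −Σ p log₂ p ≈ 2.6641 bits.
Huffman merges: 1/25+1/10→7/50; 1/10+7/50→6/25; 4/25+9/50→17/50; 21/100+21/100→21/50; 6/25+17/50→29/50; 21/50+29/50→1. L = 68/25 ≈ 2.7200.
L − H = 2.7200 − 2.6641 = 0.056 bits.

0.056 bits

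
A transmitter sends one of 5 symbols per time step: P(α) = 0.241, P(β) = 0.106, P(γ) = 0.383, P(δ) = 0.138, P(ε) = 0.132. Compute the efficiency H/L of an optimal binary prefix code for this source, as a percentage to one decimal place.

96.3%

Entropy H = −Σ p log₂ p ≈ 2.1482 bits.
Huffman merges: 53/500+33/250→119/500; 69/500+119/500→47/125; 241/1000+47/125→617/1000; 383/1000+617/1000→1. L = 2231/1000 ≈ 2.2310.
Efficiency = H/L = 2.1482/2.2310 = 96.3%.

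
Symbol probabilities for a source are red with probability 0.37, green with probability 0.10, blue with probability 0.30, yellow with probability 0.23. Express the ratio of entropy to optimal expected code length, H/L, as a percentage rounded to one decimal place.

95.5%

Entropy H = −Σ p log₂ p ≈ 1.8717 bits.
Huffman merges: 1/10+23/100→33/100; 3/10+33/100→63/100; 37/100+63/100→1. L = 49/25 ≈ 1.9600.
Efficiency = H/L = 1.8717/1.9600 = 95.5%.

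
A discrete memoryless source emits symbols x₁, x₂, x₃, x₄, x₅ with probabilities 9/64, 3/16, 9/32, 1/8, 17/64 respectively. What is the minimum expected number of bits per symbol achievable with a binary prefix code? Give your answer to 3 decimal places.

2.266 bits/symbol

Repeatedly combine the two least-probable nodes; the expected code length is the sum of the merged weights.
merge 1/8 + 9/64 → 17/64
merge 3/16 + 17/64 → 29/64
merge 17/64 + 9/32 → 35/64
merge 29/64 + 35/64 → 1
L = 17/64 + 29/64 + 35/64 + 1 = 145/64 ≈ 2.266 bits/symbol.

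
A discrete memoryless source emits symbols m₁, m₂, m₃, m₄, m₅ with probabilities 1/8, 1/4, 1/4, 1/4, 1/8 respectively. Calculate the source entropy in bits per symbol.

Each probability is a power of 1/2, so log₂(1/p) is an integer.
H = Σ p·log₂(1/p) = 1/8·3 + 1/4·2 + 1/4·2 + 1/4·2 + 1/8·3 = 2.25 bits.

2.25 bits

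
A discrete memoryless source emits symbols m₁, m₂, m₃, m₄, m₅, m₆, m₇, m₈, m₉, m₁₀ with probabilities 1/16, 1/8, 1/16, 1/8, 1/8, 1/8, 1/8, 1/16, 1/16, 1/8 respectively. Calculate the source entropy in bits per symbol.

3.25 bits

Each probability is a power of 1/2, so log₂(1/p) is an integer.
H = Σ p·log₂(1/p) = 1/16·4 + 1/8·3 + 1/16·4 + 1/8·3 + 1/8·3 + 1/8·3 + 1/8·3 + 1/16·4 + 1/16·4 + 1/8·3 = 3.25 bits.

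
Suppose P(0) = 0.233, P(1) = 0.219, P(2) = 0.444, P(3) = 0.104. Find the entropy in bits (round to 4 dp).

H = −Σ pᵢ log₂ pᵢ.
−0.233·log₂(0.233) = 0.4897
−0.219·log₂(0.219) = 0.4798
−0.444·log₂(0.444) = 0.5201
−0.104·log₂(0.104) = 0.3396
Sum ≈ 1.8292 → 1.8292 bits.

1.8292 bits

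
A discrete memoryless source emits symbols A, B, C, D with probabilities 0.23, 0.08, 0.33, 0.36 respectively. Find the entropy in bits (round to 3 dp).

H = −Σ pᵢ log₂ pᵢ.
−0.23·log₂(0.23) = 0.4877
−0.08·log₂(0.08) = 0.2915
−0.33·log₂(0.33) = 0.5278
−0.36·log₂(0.36) = 0.5306
Sum ≈ 1.8376 → 1.838 bits.

1.838 bits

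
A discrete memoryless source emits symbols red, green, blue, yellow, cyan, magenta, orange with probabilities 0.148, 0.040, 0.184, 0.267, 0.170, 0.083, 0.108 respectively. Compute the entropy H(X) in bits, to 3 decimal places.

2.631 bits

H = −Σ pᵢ log₂ pᵢ.
−0.148·log₂(0.148) = 0.4079
−0.040·log₂(0.040) = 0.1858
−0.184·log₂(0.184) = 0.4494
−0.267·log₂(0.267) = 0.5087
−0.170·log₂(0.170) = 0.4346
−0.083·log₂(0.083) = 0.2980
−0.108·log₂(0.108) = 0.3468
Sum ≈ 2.6311 → 2.631 bits.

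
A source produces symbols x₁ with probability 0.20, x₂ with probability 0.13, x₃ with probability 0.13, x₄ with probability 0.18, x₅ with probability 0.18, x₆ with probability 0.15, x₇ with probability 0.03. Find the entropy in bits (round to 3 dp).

H = −Σ pᵢ log₂ pᵢ.
−0.20·log₂(0.20) = 0.4644
−0.13·log₂(0.13) = 0.3826
−0.13·log₂(0.13) = 0.3826
−0.18·log₂(0.18) = 0.4453
−0.18·log₂(0.18) = 0.4453
−0.15·log₂(0.15) = 0.4105
−0.03·log₂(0.03) = 0.1518
Sum ≈ 2.6826 → 2.683 bits.

2.683 bits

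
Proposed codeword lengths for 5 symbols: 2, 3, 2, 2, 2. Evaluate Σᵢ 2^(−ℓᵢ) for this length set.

With common denominator 2^3 = 8: Σ 2^(−ℓᵢ) = 2/8 + 1/8 + 2/8 + 2/8 + 2/8 = 9/8 = 1.125.

1.125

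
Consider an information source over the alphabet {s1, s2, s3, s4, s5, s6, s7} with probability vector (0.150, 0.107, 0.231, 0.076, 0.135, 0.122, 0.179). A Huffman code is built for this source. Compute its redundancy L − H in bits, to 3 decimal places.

Entropy H = −Σ p log₂ p ≈ 2.7310 bits.
Huffman merges: 19/250+107/1000→183/1000; 61/500+27/200→257/1000; 3/20+179/1000→329/1000; 183/1000+231/1000→207/500; 257/1000+329/1000→293/500; 207/500+293/500→1. L = 2769/1000 ≈ 2.7690.
L − H = 2.7690 − 2.7310 = 0.038 bits.

0.038 bits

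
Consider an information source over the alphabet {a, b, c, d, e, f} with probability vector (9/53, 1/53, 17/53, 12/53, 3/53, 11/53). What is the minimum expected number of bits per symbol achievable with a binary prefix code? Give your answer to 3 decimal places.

2.321 bits/symbol

Repeatedly combine the two least-probable nodes; the expected code length is the sum of the merged weights.
merge 1/53 + 3/53 → 4/53
merge 4/53 + 9/53 → 13/53
merge 11/53 + 12/53 → 23/53
merge 13/53 + 17/53 → 30/53
merge 23/53 + 30/53 → 1
L = 4/53 + 13/53 + 23/53 + 30/53 + 1 = 123/53 ≈ 2.321 bits/symbol.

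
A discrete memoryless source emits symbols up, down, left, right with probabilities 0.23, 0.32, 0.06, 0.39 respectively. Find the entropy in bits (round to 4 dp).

1.7870 bits

H = −Σ pᵢ log₂ pᵢ.
−0.23·log₂(0.23) = 0.4877
−0.32·log₂(0.32) = 0.5260
−0.06·log₂(0.06) = 0.2435
−0.39·log₂(0.39) = 0.5298
Sum ≈ 1.7870 → 1.7870 bits.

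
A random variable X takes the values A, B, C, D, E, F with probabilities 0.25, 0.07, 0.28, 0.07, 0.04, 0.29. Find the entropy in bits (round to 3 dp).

H = −Σ pᵢ log₂ pᵢ.
−0.25·log₂(0.25) = 0.5000
−0.07·log₂(0.07) = 0.2686
−0.28·log₂(0.28) = 0.5142
−0.07·log₂(0.07) = 0.2686
−0.04·log₂(0.04) = 0.1858
−0.29·log₂(0.29) = 0.5179
Sum ≈ 2.2550 → 2.255 bits.

2.255 bits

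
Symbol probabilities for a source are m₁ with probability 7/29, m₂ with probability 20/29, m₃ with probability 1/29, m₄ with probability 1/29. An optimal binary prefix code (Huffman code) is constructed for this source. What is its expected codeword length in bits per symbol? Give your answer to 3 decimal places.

Repeatedly combine the two least-probable nodes; the expected code length is the sum of the merged weights.
merge 1/29 + 1/29 → 2/29
merge 2/29 + 7/29 → 9/29
merge 9/29 + 20/29 → 1
L = 2/29 + 9/29 + 1 = 40/29 ≈ 1.379 bits/symbol.

1.379 bits/symbol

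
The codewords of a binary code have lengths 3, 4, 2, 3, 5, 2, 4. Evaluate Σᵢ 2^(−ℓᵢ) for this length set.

With common denominator 2^5 = 32: Σ 2^(−ℓᵢ) = 4/32 + 2/32 + 8/32 + 4/32 + 1/32 + 8/32 + 2/32 = 29/32 = 0.90625.

0.90625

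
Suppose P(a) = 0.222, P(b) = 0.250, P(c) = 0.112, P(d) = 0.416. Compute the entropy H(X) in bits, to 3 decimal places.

H = −Σ pᵢ log₂ pᵢ.
−0.222·log₂(0.222) = 0.4820
−0.250·log₂(0.250) = 0.5000
−0.112·log₂(0.112) = 0.3537
−0.416·log₂(0.416) = 0.5264
Sum ≈ 1.8622 → 1.862 bits.

1.862 bits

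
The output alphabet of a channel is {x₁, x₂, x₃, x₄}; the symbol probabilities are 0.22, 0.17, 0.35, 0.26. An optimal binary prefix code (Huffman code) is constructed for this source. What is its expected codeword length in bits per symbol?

Repeatedly combine the two least-probable nodes; the expected code length is the sum of the merged weights.
merge 17/100 + 11/50 → 39/100
merge 13/50 + 7/20 → 61/100
merge 39/100 + 61/100 → 1
L = 39/100 + 61/100 + 1 = 2 bits/symbol.

2 bits/symbol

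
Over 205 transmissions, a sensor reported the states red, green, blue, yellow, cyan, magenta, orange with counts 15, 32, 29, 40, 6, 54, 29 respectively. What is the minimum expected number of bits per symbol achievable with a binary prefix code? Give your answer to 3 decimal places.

2.644 bits/symbol

Probabilities are the counts divided by 205.
Repeatedly combine the two least-probable nodes; the expected code length is the sum of the merged weights.
merge 6/205 + 3/41 → 21/205
merge 21/205 + 29/205 → 10/41
merge 29/205 + 32/205 → 61/205
merge 8/41 + 10/41 → 18/41
merge 54/205 + 61/205 → 23/41
merge 18/41 + 23/41 → 1
L = 21/205 + 10/41 + 61/205 + 18/41 + 23/41 + 1 = 542/205 ≈ 2.644 bits/symbol.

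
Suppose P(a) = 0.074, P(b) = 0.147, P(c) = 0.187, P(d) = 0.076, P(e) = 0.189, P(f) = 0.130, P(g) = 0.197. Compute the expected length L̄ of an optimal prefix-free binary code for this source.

2.764 bits/symbol

Repeatedly combine the two least-probable nodes; the expected code length is the sum of the merged weights.
merge 37/500 + 19/250 → 3/20
merge 13/100 + 147/1000 → 277/1000
merge 3/20 + 187/1000 → 337/1000
merge 189/1000 + 197/1000 → 193/500
merge 277/1000 + 337/1000 → 307/500
merge 193/500 + 307/500 → 1
L = 3/20 + 277/1000 + 337/1000 + 193/500 + 307/500 + 1 = 691/250 = 2.764 bits/symbol.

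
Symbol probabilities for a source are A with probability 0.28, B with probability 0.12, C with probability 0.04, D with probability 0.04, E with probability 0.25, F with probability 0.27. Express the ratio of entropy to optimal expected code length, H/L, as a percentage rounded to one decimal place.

99.2%

Entropy H = −Σ p log₂ p ≈ 2.2628 bits.
Huffman merges: 1/25+1/25→2/25; 2/25+3/25→1/5; 1/5+1/4→9/20; 27/100+7/25→11/20; 9/20+11/20→1. L = 57/25 ≈ 2.2800.
Efficiency = H/L = 2.2628/2.2800 = 99.2%.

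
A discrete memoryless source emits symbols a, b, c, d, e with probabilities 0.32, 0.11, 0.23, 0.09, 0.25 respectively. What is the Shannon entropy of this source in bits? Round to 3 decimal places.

2.177 bits

H = −Σ pᵢ log₂ pᵢ.
−0.32·log₂(0.32) = 0.5260
−0.11·log₂(0.11) = 0.3503
−0.23·log₂(0.23) = 0.4877
−0.09·log₂(0.09) = 0.3127
−0.25·log₂(0.25) = 0.5000
Sum ≈ 2.1766 → 2.177 bits.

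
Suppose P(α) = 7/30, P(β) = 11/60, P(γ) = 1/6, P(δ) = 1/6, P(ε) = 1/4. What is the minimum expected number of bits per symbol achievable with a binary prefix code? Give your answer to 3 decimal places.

2.333 bits/symbol

Repeatedly combine the two least-probable nodes; the expected code length is the sum of the merged weights.
merge 1/6 + 1/6 → 1/3
merge 11/60 + 7/30 → 5/12
merge 1/4 + 1/3 → 7/12
merge 5/12 + 7/12 → 1
L = 1/3 + 5/12 + 7/12 + 1 = 7/3 ≈ 2.333 bits/symbol.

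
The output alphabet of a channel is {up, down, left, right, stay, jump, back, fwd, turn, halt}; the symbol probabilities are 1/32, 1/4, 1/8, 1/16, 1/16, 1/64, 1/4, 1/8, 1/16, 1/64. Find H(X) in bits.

Each probability is a power of 1/2, so log₂(1/p) is an integer.
H = Σ p·log₂(1/p) = 1/32·5 + 1/4·2 + 1/8·3 + 1/16·4 + 1/16·4 + 1/64·6 + 1/4·2 + 1/8·3 + 1/16·4 + 1/64·6 = 2.84375 bits.

2.84375 bits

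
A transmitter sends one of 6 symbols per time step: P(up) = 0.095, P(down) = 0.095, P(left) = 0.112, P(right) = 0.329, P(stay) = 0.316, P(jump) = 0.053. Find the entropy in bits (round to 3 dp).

H = −Σ pᵢ log₂ pᵢ.
−0.095·log₂(0.095) = 0.3226
−0.095·log₂(0.095) = 0.3226
−0.112·log₂(0.112) = 0.3537
−0.329·log₂(0.329) = 0.5277
−0.316·log₂(0.316) = 0.5252
−0.053·log₂(0.053) = 0.2246
Sum ≈ 2.2764 → 2.276 bits.

2.276 bits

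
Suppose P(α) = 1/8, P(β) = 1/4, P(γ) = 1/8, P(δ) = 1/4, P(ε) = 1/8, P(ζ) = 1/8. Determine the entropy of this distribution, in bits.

2.5 bits

Each probability is a power of 1/2, so log₂(1/p) is an integer.
H = Σ p·log₂(1/p) = 1/8·3 + 1/4·2 + 1/8·3 + 1/4·2 + 1/8·3 + 1/8·3 = 2.5 bits.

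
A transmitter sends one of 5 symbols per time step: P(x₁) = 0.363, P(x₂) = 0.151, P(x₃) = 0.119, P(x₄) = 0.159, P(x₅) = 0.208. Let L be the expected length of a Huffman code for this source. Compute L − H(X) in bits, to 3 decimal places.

Entropy H = −Σ p log₂ p ≈ 2.2010 bits.
Huffman merges: 119/1000+151/1000→27/100; 159/1000+26/125→367/1000; 27/100+363/1000→633/1000; 367/1000+633/1000→1. L = 227/100 ≈ 2.2700.
L − H = 2.2700 − 2.2010 = 0.069 bits.

0.069 bits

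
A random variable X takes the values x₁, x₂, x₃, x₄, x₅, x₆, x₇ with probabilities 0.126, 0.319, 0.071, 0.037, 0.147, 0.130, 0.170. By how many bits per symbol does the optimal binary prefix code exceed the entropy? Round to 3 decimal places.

Entropy H = −Σ p log₂ p ≈ 2.5732 bits.
Huffman merges: 37/1000+71/1000→27/250; 27/250+63/500→117/500; 13/100+147/1000→277/1000; 17/100+117/500→101/250; 277/1000+319/1000→149/250; 101/250+149/250→1. L = 2619/1000 ≈ 2.6190.
L − H = 2.6190 − 2.5732 = 0.046 bits.

0.046 bits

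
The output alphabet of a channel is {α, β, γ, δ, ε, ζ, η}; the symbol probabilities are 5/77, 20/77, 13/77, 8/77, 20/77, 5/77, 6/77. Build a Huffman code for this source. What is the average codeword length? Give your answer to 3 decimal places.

Repeatedly combine the two least-probable nodes; the expected code length is the sum of the merged weights.
merge 5/77 + 5/77 → 10/77
merge 6/77 + 8/77 → 2/11
merge 10/77 + 13/77 → 23/77
merge 2/11 + 20/77 → 34/77
merge 20/77 + 23/77 → 43/77
merge 34/77 + 43/77 → 1
L = 10/77 + 2/11 + 23/77 + 34/77 + 43/77 + 1 = 201/77 ≈ 2.610 bits/symbol.

2.610 bits/symbol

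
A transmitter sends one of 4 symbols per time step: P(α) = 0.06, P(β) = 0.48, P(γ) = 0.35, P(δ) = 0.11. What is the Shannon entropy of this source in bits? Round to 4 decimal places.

H = −Σ pᵢ log₂ pᵢ.
−0.06·log₂(0.06) = 0.2435
−0.48·log₂(0.48) = 0.5083
−0.35·log₂(0.35) = 0.5301
−0.11·log₂(0.11) = 0.3503
Sum ≈ 1.6322 → 1.6322 bits.

1.6322 bits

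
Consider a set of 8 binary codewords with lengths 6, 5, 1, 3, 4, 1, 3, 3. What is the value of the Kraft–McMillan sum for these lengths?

1.484375

With common denominator 2^6 = 64: Σ 2^(−ℓᵢ) = 1/64 + 2/64 + 32/64 + 8/64 + 4/64 + 32/64 + 8/64 + 8/64 = 95/64 = 1.484375.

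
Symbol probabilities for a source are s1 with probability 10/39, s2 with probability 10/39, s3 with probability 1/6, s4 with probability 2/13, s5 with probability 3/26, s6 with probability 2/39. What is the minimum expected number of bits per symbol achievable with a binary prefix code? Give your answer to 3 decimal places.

2.487 bits/symbol

Repeatedly combine the two least-probable nodes; the expected code length is the sum of the merged weights.
merge 2/39 + 3/26 → 1/6
merge 2/13 + 1/6 → 25/78
merge 1/6 + 10/39 → 11/26
merge 10/39 + 25/78 → 15/26
merge 11/26 + 15/26 → 1
L = 1/6 + 25/78 + 11/26 + 15/26 + 1 = 97/39 ≈ 2.487 bits/symbol.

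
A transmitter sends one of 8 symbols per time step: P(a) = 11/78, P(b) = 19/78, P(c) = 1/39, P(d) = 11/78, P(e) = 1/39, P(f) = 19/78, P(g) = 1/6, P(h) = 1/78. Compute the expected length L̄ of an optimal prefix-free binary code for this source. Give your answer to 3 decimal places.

2.615 bits/symbol

Repeatedly combine the two least-probable nodes; the expected code length is the sum of the merged weights.
merge 1/78 + 1/39 → 1/26
merge 1/39 + 1/26 → 5/78
merge 5/78 + 11/78 → 8/39
merge 11/78 + 1/6 → 4/13
merge 8/39 + 19/78 → 35/78
merge 19/78 + 4/13 → 43/78
merge 35/78 + 43/78 → 1
L = 1/26 + 5/78 + 8/39 + 4/13 + 35/78 + 43/78 + 1 = 34/13 ≈ 2.615 bits/symbol.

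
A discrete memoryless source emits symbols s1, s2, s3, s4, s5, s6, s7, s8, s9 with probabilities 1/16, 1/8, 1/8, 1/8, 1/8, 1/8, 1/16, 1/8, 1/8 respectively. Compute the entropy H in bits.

Each probability is a power of 1/2, so log₂(1/p) is an integer.
H = Σ p·log₂(1/p) = 1/16·4 + 1/8·3 + 1/8·3 + 1/8·3 + 1/8·3 + 1/8·3 + 1/16·4 + 1/8·3 + 1/8·3 = 3.125 bits.

3.125 bits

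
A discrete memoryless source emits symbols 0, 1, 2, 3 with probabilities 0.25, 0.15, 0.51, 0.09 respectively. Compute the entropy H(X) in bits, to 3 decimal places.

H = −Σ pᵢ log₂ pᵢ.
−0.25·log₂(0.25) = 0.5000
−0.15·log₂(0.15) = 0.4105
−0.51·log₂(0.51) = 0.4954
−0.09·log₂(0.09) = 0.3127
Sum ≈ 1.7186 → 1.719 bits.

1.719 bits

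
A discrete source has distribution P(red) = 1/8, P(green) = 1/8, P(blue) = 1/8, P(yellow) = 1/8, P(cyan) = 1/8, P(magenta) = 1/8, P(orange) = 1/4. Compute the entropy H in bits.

Each probability is a power of 1/2, so log₂(1/p) is an integer.
H = Σ p·log₂(1/p) = 1/8·3 + 1/8·3 + 1/8·3 + 1/8·3 + 1/8·3 + 1/8·3 + 1/4·2 = 2.75 bits.

2.75 bits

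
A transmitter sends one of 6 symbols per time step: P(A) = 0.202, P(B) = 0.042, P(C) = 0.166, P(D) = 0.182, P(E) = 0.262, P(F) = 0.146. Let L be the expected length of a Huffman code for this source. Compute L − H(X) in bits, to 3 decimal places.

Entropy H = −Σ p log₂ p ≈ 2.4472 bits.
Huffman merges: 21/500+73/500→47/250; 83/500+91/500→87/250; 47/250+101/500→39/100; 131/500+87/250→61/100; 39/100+61/100→1. L = 317/125 ≈ 2.5360.
L − H = 2.5360 − 2.4472 = 0.089 bits.

0.089 bits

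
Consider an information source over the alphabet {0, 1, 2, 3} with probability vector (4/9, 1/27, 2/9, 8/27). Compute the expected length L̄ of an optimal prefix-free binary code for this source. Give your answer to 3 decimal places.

Repeatedly combine the two least-probable nodes; the expected code length is the sum of the merged weights.
merge 1/27 + 2/9 → 7/27
merge 7/27 + 8/27 → 5/9
merge 4/9 + 5/9 → 1
L = 7/27 + 5/9 + 1 = 49/27 ≈ 1.815 bits/symbol.

1.815 bits/symbol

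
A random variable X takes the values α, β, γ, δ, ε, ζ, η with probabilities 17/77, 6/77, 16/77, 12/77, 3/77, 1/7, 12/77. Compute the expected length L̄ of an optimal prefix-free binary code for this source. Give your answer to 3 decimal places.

2.688 bits/symbol

Repeatedly combine the two least-probable nodes; the expected code length is the sum of the merged weights.
merge 3/77 + 6/77 → 9/77
merge 9/77 + 1/7 → 20/77
merge 12/77 + 12/77 → 24/77
merge 16/77 + 17/77 → 3/7
merge 20/77 + 24/77 → 4/7
merge 3/7 + 4/7 → 1
L = 9/77 + 20/77 + 24/77 + 3/7 + 4/7 + 1 = 207/77 ≈ 2.688 bits/symbol.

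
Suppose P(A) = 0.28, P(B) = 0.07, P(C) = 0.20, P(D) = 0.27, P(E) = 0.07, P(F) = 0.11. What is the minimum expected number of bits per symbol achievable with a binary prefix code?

Repeatedly combine the two least-probable nodes; the expected code length is the sum of the merged weights.
merge 7/100 + 7/100 → 7/50
merge 11/100 + 7/50 → 1/4
merge 1/5 + 1/4 → 9/20
merge 27/100 + 7/25 → 11/20
merge 9/20 + 11/20 → 1
L = 7/50 + 1/4 + 9/20 + 11/20 + 1 = 239/100 = 2.39 bits/symbol.

2.39 bits/symbol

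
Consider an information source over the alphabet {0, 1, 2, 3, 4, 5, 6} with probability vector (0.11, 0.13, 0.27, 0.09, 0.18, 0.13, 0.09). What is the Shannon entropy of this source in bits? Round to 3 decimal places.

H = −Σ pᵢ log₂ pᵢ.
−0.11·log₂(0.11) = 0.3503
−0.13·log₂(0.13) = 0.3826
−0.27·log₂(0.27) = 0.5100
−0.09·log₂(0.09) = 0.3127
−0.18·log₂(0.18) = 0.4453
−0.13·log₂(0.13) = 0.3826
−0.09·log₂(0.09) = 0.3127
Sum ≈ 2.6962 → 2.696 bits.

2.696 bits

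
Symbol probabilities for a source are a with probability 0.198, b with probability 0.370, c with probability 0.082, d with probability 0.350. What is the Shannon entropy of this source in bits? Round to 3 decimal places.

H = −Σ pᵢ log₂ pᵢ.
−0.198·log₂(0.198) = 0.4626
−0.370·log₂(0.370) = 0.5307
−0.082·log₂(0.082) = 0.2959
−0.350·log₂(0.350) = 0.5301
Sum ≈ 1.8193 → 1.819 bits.

1.819 bits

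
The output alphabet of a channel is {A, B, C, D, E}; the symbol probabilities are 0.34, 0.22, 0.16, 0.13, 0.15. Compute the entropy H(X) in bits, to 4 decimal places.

2.2260 bits

H = −Σ pᵢ log₂ pᵢ.
−0.34·log₂(0.34) = 0.5292
−0.22·log₂(0.22) = 0.4806
−0.16·log₂(0.16) = 0.4230
−0.13·log₂(0.13) = 0.3826
−0.15·log₂(0.15) = 0.4105
Sum ≈ 2.2260 → 2.2260 bits.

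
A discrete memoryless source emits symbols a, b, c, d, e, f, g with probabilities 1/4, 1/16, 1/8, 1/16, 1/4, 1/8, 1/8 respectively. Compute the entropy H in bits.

2.625 bits

Each probability is a power of 1/2, so log₂(1/p) is an integer.
H = Σ p·log₂(1/p) = 1/4·2 + 1/16·4 + 1/8·3 + 1/16·4 + 1/4·2 + 1/8·3 + 1/8·3 = 2.625 bits.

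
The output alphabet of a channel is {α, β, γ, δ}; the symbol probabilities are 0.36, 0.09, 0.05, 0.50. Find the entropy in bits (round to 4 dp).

H = −Σ pᵢ log₂ pᵢ.
−0.36·log₂(0.36) = 0.5306
−0.09·log₂(0.09) = 0.3127
−0.05·log₂(0.05) = 0.2161
−0.50·log₂(0.50) = 0.5000
Sum ≈ 1.5594 → 1.5594 bits.

1.5594 bits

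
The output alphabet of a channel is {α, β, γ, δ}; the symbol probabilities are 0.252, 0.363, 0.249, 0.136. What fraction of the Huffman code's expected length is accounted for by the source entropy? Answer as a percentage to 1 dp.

96.1%

Entropy H = −Σ p log₂ p ≈ 1.9227 bits.
Huffman merges: 17/125+249/1000→77/200; 63/250+363/1000→123/200; 77/200+123/200→1. L = 2 ≈ 2.0000.
Efficiency = H/L = 1.9227/2.0000 = 96.1%.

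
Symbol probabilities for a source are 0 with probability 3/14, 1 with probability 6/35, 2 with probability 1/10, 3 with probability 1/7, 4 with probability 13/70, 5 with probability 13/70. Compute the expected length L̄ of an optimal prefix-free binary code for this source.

Repeatedly combine the two least-probable nodes; the expected code length is the sum of the merged weights.
merge 1/10 + 1/7 → 17/70
merge 6/35 + 13/70 → 5/14
merge 13/70 + 3/14 → 2/5
merge 17/70 + 5/14 → 3/5
merge 2/5 + 3/5 → 1
L = 17/70 + 5/14 + 2/5 + 3/5 + 1 = 13/5 = 2.6 bits/symbol.

2.6 bits/symbol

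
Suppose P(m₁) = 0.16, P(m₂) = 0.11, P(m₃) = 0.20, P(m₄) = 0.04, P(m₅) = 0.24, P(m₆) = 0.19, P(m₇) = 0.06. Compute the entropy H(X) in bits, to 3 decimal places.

2.616 bits

H = −Σ pᵢ log₂ pᵢ.
−0.16·log₂(0.16) = 0.4230
−0.11·log₂(0.11) = 0.3503
−0.20·log₂(0.20) = 0.4644
−0.04·log₂(0.04) = 0.1858
−0.24·log₂(0.24) = 0.4941
−0.19·log₂(0.19) = 0.4552
−0.06·log₂(0.06) = 0.2435
Sum ≈ 2.6163 → 2.616 bits.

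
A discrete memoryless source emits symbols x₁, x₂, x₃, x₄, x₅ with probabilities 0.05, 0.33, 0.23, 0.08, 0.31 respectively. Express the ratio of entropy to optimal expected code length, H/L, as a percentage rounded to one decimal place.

96.1%

Entropy H = −Σ p log₂ p ≈ 2.0469 bits.
Huffman merges: 1/20+2/25→13/100; 13/100+23/100→9/25; 31/100+33/100→16/25; 9/25+16/25→1. L = 213/100 ≈ 2.1300.
Efficiency = H/L = 2.0469/2.1300 = 96.1%.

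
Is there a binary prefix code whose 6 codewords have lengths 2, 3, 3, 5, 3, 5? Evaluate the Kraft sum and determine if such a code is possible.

0.6875; yes

With common denominator 2^5 = 32: Σ 2^(−ℓᵢ) = 8/32 + 4/32 + 4/32 + 1/32 + 4/32 + 1/32 = 22/32 = 0.6875.
Kraft's inequality requires Σ ≤ 1; here Σ = 0.6875 ≤ 1, so such a prefix code exists.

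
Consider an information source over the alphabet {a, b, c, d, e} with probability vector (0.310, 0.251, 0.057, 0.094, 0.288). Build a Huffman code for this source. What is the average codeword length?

Repeatedly combine the two least-probable nodes; the expected code length is the sum of the merged weights.
merge 57/1000 + 47/500 → 151/1000
merge 151/1000 + 251/1000 → 201/500
merge 36/125 + 31/100 → 299/500
merge 201/500 + 299/500 → 1
L = 151/1000 + 201/500 + 299/500 + 1 = 2151/1000 = 2.151 bits/symbol.

2.151 bits/symbol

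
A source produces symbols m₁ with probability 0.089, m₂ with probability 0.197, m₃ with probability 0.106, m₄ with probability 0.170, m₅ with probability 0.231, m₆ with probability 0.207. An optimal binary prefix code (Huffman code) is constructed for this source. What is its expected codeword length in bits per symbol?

Repeatedly combine the two least-probable nodes; the expected code length is the sum of the merged weights.
merge 89/1000 + 53/500 → 39/200
merge 17/100 + 39/200 → 73/200
merge 197/1000 + 207/1000 → 101/250
merge 231/1000 + 73/200 → 149/250
merge 101/250 + 149/250 → 1
L = 39/200 + 73/200 + 101/250 + 149/250 + 1 = 64/25 = 2.56 bits/symbol.

2.56 bits/symbol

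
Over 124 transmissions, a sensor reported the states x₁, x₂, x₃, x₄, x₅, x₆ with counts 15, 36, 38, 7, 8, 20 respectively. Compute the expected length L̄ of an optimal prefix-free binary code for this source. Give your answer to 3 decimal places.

Probabilities are the counts divided by 124.
Repeatedly combine the two least-probable nodes; the expected code length is the sum of the merged weights.
merge 7/124 + 2/31 → 15/124
merge 15/124 + 15/124 → 15/62
merge 5/31 + 15/62 → 25/62
merge 9/31 + 19/62 → 37/62
merge 25/62 + 37/62 → 1
L = 15/124 + 15/62 + 25/62 + 37/62 + 1 = 293/124 ≈ 2.363 bits/symbol.

2.363 bits/symbol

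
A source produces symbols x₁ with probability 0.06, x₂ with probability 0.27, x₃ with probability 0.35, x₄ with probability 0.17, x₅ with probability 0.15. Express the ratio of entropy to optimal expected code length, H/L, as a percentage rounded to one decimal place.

96.3%

Entropy H = −Σ p log₂ p ≈ 2.1288 bits.
Huffman merges: 3/50+3/20→21/100; 17/100+21/100→19/50; 27/100+7/20→31/50; 19/50+31/50→1. L = 221/100 ≈ 2.2100.
Efficiency = H/L = 2.1288/2.2100 = 96.3%.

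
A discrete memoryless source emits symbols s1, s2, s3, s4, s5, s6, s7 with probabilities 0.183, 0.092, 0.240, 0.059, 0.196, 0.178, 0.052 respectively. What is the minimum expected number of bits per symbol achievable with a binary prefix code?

Repeatedly combine the two least-probable nodes; the expected code length is the sum of the merged weights.
merge 13/250 + 59/1000 → 111/1000
merge 23/250 + 111/1000 → 203/1000
merge 89/500 + 183/1000 → 361/1000
merge 49/250 + 203/1000 → 399/1000
merge 6/25 + 361/1000 → 601/1000
merge 399/1000 + 601/1000 → 1
L = 111/1000 + 203/1000 + 361/1000 + 399/1000 + 601/1000 + 1 = 107/40 = 2.675 bits/symbol.

2.675 bits/symbol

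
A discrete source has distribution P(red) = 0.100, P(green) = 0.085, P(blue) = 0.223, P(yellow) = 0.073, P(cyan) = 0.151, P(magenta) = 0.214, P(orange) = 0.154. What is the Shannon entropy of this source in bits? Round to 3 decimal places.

2.696 bits

H = −Σ pᵢ log₂ pᵢ.
−0.100·log₂(0.100) = 0.3322
−0.085·log₂(0.085) = 0.3023
−0.223·log₂(0.223) = 0.4828
−0.073·log₂(0.073) = 0.2756
−0.151·log₂(0.151) = 0.4118
−0.214·log₂(0.214) = 0.4760
−0.154·log₂(0.154) = 0.4156
Sum ≈ 2.6964 → 2.696 bits.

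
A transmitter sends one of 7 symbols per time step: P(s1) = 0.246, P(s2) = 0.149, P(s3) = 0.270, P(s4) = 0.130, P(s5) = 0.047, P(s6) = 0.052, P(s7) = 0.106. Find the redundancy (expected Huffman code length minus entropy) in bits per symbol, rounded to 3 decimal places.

0.011 bits

Entropy H = −Σ p log₂ p ≈ 2.5720 bits.
Huffman merges: 47/1000+13/250→99/1000; 99/1000+53/500→41/200; 13/100+149/1000→279/1000; 41/200+123/500→451/1000; 27/100+279/1000→549/1000; 451/1000+549/1000→1. L = 2583/1000 ≈ 2.5830.
L − H = 2.5830 − 2.5720 = 0.011 bits.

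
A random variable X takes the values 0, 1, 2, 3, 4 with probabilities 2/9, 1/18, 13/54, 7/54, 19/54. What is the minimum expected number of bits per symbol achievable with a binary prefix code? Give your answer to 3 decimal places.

Repeatedly combine the two least-probable nodes; the expected code length is the sum of the merged weights.
merge 1/18 + 7/54 → 5/27
merge 5/27 + 2/9 → 11/27
merge 13/54 + 19/54 → 16/27
merge 11/27 + 16/27 → 1
L = 5/27 + 11/27 + 16/27 + 1 = 59/27 ≈ 2.185 bits/symbol.

2.185 bits/symbol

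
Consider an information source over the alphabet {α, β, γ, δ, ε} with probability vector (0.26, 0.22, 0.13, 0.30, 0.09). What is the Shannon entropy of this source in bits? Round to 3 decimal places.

H = −Σ pᵢ log₂ pᵢ.
−0.26·log₂(0.26) = 0.5053
−0.22·log₂(0.22) = 0.4806
−0.13·log₂(0.13) = 0.3826
−0.30·log₂(0.30) = 0.5211
−0.09·log₂(0.09) = 0.3127
Sum ≈ 2.2022 → 2.202 bits.

2.202 bits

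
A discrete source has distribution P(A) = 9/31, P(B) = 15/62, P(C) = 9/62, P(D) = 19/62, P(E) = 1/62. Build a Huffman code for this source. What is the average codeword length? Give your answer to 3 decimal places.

Repeatedly combine the two least-probable nodes; the expected code length is the sum of the merged weights.
merge 1/62 + 9/62 → 5/31
merge 5/31 + 15/62 → 25/62
merge 9/31 + 19/62 → 37/62
merge 25/62 + 37/62 → 1
L = 5/31 + 25/62 + 37/62 + 1 = 67/31 ≈ 2.161 bits/symbol.

2.161 bits/symbol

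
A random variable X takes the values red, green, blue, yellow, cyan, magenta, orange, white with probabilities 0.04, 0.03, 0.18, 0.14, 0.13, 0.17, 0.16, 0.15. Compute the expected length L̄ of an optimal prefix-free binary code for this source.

Repeatedly combine the two least-probable nodes; the expected code length is the sum of the merged weights.
merge 3/100 + 1/25 → 7/100
merge 7/100 + 13/100 → 1/5
merge 7/50 + 3/20 → 29/100
merge 4/25 + 17/100 → 33/100
merge 9/50 + 1/5 → 19/50
merge 29/100 + 33/100 → 31/50
merge 19/50 + 31/50 → 1
L = 7/100 + 1/5 + 29/100 + 33/100 + 19/50 + 31/50 + 1 = 289/100 = 2.89 bits/symbol.

2.89 bits/symbol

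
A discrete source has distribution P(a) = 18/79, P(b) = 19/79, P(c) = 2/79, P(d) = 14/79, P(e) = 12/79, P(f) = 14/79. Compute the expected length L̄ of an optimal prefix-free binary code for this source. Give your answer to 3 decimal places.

Repeatedly combine the two least-probable nodes; the expected code length is the sum of the merged weights.
merge 2/79 + 12/79 → 14/79
merge 14/79 + 14/79 → 28/79
merge 14/79 + 18/79 → 32/79
merge 19/79 + 28/79 → 47/79
merge 32/79 + 47/79 → 1
L = 14/79 + 28/79 + 32/79 + 47/79 + 1 = 200/79 ≈ 2.532 bits/symbol.

2.532 bits/symbol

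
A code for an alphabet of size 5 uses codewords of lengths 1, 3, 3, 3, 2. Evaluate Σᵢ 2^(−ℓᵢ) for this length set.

With common denominator 2^3 = 8: Σ 2^(−ℓᵢ) = 4/8 + 1/8 + 1/8 + 1/8 + 2/8 = 9/8 = 1.125.

1.125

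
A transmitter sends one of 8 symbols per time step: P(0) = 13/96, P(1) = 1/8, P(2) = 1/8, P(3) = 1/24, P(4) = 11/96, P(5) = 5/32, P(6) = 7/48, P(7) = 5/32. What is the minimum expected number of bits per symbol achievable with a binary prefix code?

Repeatedly combine the two least-probable nodes; the expected code length is the sum of the merged weights.
merge 1/24 + 11/96 → 5/32
merge 1/8 + 1/8 → 1/4
merge 13/96 + 7/48 → 9/32
merge 5/32 + 5/32 → 5/16
merge 5/32 + 1/4 → 13/32
merge 9/32 + 5/16 → 19/32
merge 13/32 + 19/32 → 1
L = 5/32 + 1/4 + 9/32 + 5/16 + 13/32 + 19/32 + 1 = 3 bits/symbol.

3 bits/symbol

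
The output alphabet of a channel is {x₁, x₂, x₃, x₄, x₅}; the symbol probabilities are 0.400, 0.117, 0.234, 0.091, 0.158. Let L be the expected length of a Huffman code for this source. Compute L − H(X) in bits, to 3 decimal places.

Entropy H = −Σ p log₂ p ≈ 2.1165 bits.
Huffman merges: 91/1000+117/1000→26/125; 79/500+26/125→183/500; 117/500+183/500→3/5; 2/5+3/5→1. L = 1087/500 ≈ 2.1740.
L − H = 2.1740 − 2.1165 = 0.057 bits.

0.057 bits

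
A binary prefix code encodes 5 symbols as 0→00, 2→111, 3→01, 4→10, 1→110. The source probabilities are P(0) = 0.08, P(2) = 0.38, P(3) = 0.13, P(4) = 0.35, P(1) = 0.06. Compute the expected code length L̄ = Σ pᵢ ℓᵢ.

L̄ = Σ pᵢ·ℓᵢ = 0.08·2 + 0.38·3 + 0.13·2 + 0.35·2 + 0.06·3 = 2.44 bits/symbol.

2.44 bits/symbol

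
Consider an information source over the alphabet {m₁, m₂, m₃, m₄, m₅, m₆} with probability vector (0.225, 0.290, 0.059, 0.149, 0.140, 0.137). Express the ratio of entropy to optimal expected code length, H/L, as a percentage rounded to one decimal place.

98.3%

Entropy H = −Σ p log₂ p ≈ 2.4422 bits.
Huffman merges: 59/1000+137/1000→49/250; 7/50+149/1000→289/1000; 49/250+9/40→421/1000; 289/1000+29/100→579/1000; 421/1000+579/1000→1. L = 497/200 ≈ 2.4850.
Efficiency = H/L = 2.4422/2.4850 = 98.3%.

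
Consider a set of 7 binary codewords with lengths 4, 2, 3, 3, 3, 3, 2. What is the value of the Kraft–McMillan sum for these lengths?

1.0625

With common denominator 2^4 = 16: Σ 2^(−ℓᵢ) = 1/16 + 4/16 + 2/16 + 2/16 + 2/16 + 2/16 + 4/16 = 17/16 = 1.0625.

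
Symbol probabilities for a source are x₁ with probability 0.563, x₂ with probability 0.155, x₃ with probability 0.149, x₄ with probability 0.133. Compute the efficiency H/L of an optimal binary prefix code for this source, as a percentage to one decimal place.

97.7%

Entropy H = −Σ p log₂ p ≈ 1.6799 bits.
Huffman merges: 133/1000+149/1000→141/500; 31/200+141/500→437/1000; 437/1000+563/1000→1. L = 1719/1000 ≈ 1.7190.
Efficiency = H/L = 1.6799/1.7190 = 97.7%.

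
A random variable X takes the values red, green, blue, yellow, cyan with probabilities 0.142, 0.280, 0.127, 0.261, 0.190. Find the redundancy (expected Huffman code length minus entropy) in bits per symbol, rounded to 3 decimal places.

Entropy H = −Σ p log₂ p ≈ 2.2532 bits.
Huffman merges: 127/1000+71/500→269/1000; 19/100+261/1000→451/1000; 269/1000+7/25→549/1000; 451/1000+549/1000→1. L = 2269/1000 ≈ 2.2690.
L − H = 2.2690 − 2.2532 = 0.016 bits.

0.016 bits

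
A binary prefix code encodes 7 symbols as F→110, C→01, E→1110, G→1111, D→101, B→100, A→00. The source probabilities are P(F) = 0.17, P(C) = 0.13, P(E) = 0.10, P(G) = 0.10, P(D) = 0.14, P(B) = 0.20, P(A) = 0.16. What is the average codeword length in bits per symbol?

L̄ = Σ pᵢ·ℓᵢ = 0.17·3 + 0.13·2 + 0.10·4 + 0.10·4 + 0.14·3 + 0.20·3 + 0.16·2 = 2.91 bits/symbol.

2.91 bits/symbol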